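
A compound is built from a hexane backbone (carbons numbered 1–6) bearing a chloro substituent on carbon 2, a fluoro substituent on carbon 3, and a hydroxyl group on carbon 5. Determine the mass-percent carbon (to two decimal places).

46.61%

Atom tally by fragment:
  CH3 → C:1 H:3
  CH(Cl) → C:1 H:1 Cl:1
  CH(F) → C:1 H:1 F:1
  CH2 → C:1 H:2
  CH(OH) → C:1 H:2 O:1
  CH3 → C:1 H:3
Element totals:
  C: 6
  H: 12
  Cl: 1
  F: 1
  O: 1
Molecular formula: C6H12ClFO.
Molar mass = 154.609 g/mol.
Mass from C: 6 × 12.011 = 72.066 g/mol.
%C = 72.066 / 154.609 × 100 = 46.61%.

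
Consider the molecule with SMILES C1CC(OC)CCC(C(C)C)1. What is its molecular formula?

C10H20O

Atom tally by fragment:
  cyclohexane ring core → C:6 H:12
  (− 2 ring H displaced by substituents)
  + OCH3 → C:1 H:3 O:1
  + CH(CH3)2 → C:3 H:7
Element totals:
  C: 10
  H: 20
  O: 1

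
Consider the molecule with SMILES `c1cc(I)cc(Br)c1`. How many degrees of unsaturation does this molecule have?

Atom tally by fragment:
  benzene ring core → C:6 H:6
  (− 2 ring H displaced by substituents)
  + I → I:1
  + Br → Br:1
Element totals:
  C: 6
  H: 4
  Br: 1
  I: 1
Molecular formula: C6H4BrI.
DoU = (2C + 2 + N − H − X) / 2 = (2·6 + 2 + 0 − 4 − 2) / 2 = 4.

4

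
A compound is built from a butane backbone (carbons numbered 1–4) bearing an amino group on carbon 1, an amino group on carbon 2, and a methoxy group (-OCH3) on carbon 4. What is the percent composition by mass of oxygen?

13.54%

Atom tally by fragment:
  H2NCH2 → C:1 H:4 N:1
  CH(NH2) → C:1 H:3 N:1
  CH2 → C:1 H:2
  CH2OCH3 → C:2 H:5 O:1
Element totals:
  C: 5
  H: 14
  N: 2
  O: 1
Molecular formula: C5H14N2O.
Molar mass = 118.180 g/mol.
Mass from O: 1 × 15.999 = 15.999 g/mol.
%O = 15.999 / 118.180 × 100 = 13.54%.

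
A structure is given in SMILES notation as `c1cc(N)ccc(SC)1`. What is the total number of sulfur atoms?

1

Atom tally by fragment:
  benzene ring core → C:6 H:6
  (− 2 ring H displaced by substituents)
  + NH2 → N:1 H:2
  + SCH3 → C:1 H:3 S:1
Element totals:
  C: 7
  H: 9
  N: 1
  S: 1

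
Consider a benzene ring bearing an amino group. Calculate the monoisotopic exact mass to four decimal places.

Atom tally by fragment:
  benzene ring core → C:6 H:6
  (− 1 ring H displaced by substituents)
  + NH2 → N:1 H:2
Element totals:
  C: 6
  H: 7
  N: 1
Molecular formula: C6H7N.
  M = 6(12.0) + 7(1.007825) + 14.003074
    = 72.000000 + 7.054775 + 14.003074 = 93.057849

93.0578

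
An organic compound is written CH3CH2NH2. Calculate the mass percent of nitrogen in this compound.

31.07%

Element totals:
  C: 2
  H: 7
  N: 1
Molecular formula: C2H7N.
Molar mass = 45.085 g/mol.
Mass from N: 1 × 14.007 = 14.007 g/mol.
%N = 14.007 / 45.085 × 100 = 31.07%.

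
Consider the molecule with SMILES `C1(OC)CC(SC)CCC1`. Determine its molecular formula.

Atom tally by fragment:
  cyclohexane ring core → C:6 H:12
  (− 2 ring H displaced by substituents)
  + OCH3 → C:1 H:3 O:1
  + SCH3 → C:1 H:3 S:1
Element totals:
  C: 8
  H: 16
  O: 1
  S: 1

C8H16OS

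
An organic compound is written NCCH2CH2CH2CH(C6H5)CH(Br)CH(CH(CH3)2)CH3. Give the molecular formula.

Atom tally by fragment:
  NCCH2 → C:2 H:2 N:1
  CH2 → C:1 H:2
  CH2 → C:1 H:2
  CH(C6H5) → C:7 H:6
  CH(Br) → C:1 H:1 Br:1
  CH(CH(CH3)2) → C:4 H:8
  CH3 → C:1 H:3
Element totals:
  C: 17
  H: 24
  Br: 1
  N: 1

C17H24BrN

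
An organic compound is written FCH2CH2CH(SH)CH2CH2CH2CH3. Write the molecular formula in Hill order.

C7H15FS

Atom tally by fragment:
  FCH2 → C:1 H:2 F:1
  CH2 → C:1 H:2
  CH(SH) → C:1 H:2 S:1
  CH2 → C:1 H:2
  CH2 → C:1 H:2
  CH2 → C:1 H:2
  CH3 → C:1 H:3
Element totals:
  C: 7
  H: 15
  F: 1
  S: 1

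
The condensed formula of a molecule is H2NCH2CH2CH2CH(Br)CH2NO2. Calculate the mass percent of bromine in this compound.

Element totals:
  C: 5
  H: 11
  Br: 1
  N: 2
  O: 2
Molecular formula: C5H11BrN2O2.
Molar mass = 211.059 g/mol.
Mass from Br: 1 × 79.904 = 79.904 g/mol.
%Br = 79.904 / 211.059 × 100 = 37.86%.

37.86%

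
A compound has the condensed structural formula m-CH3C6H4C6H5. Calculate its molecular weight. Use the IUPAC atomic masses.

Element totals:
  C: 13
  H: 12
Molecular formula: C13H12.
  M = 13(12.011) + 12(1.008)
    = 156.143 + 12.096 = 168.239

168.24 g/mol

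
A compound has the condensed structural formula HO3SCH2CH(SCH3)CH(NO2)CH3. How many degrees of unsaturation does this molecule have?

1

Element totals:
  C: 5
  H: 11
  N: 1
  O: 5
  S: 2
Molecular formula: C5H11NO5S2.
DoU = (2C + 2 + N − H − X) / 2 = (2·5 + 2 + 1 − 11 − 0) / 2 = 1.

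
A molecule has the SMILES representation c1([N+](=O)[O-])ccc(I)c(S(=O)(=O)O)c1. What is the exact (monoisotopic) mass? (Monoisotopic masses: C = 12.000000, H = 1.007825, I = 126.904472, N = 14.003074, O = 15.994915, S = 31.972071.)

328.8855

Atom tally by fragment:
  benzene ring core → C:6 H:6
  (− 3 ring H displaced by substituents)
  + NO2 → N:1 O:2
  + I → I:1
  + SO3H → S:1 O:3 H:1
Element totals:
  C: 6
  H: 4
  I: 1
  N: 1
  O: 5
  S: 1
Molecular formula: C6H4INO5S.
  M = 6(12.0) + 4(1.007825) + 126.904472 + 14.003074 + 5(15.994915) + 31.972071
    = 72.000000 + 4.031300 + 126.904472 + 14.003074 + 79.974575 + 31.972071 = 328.885492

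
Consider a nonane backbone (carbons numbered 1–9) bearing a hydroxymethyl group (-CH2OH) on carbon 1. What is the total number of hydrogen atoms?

Atom tally by fragment:
  HOCH2CH2 → C:2 H:5 O:1
  CH2 → C:1 H:2
  CH2 → C:1 H:2
  CH2 → C:1 H:2
  CH2 → C:1 H:2
  CH2 → C:1 H:2
  CH2 → C:1 H:2
  CH2 → C:1 H:2
  CH3 → C:1 H:3
Element totals:
  C: 10
  H: 22
  O: 1

22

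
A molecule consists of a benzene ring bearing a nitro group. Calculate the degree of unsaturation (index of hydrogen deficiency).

5

Atom tally by fragment:
  benzene ring core → C:6 H:6
  (− 1 ring H displaced by substituents)
  + NO2 → N:1 O:2
Element totals:
  C: 6
  H: 5
  N: 1
  O: 2
Molecular formula: C6H5NO2.
DoU = (2C + 2 + N − H − X) / 2 = (2·6 + 2 + 1 − 5 − 0) / 2 = 5.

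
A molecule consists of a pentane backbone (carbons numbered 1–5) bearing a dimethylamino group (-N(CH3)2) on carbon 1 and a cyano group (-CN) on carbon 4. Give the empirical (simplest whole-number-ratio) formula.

Atom tally by fragment:
  (CH3)2NCH2 → C:3 H:8 N:1
  CH2 → C:1 H:2
  CH2 → C:1 H:2
  CH(CN) → C:2 H:1 N:1
  CH3 → C:1 H:3
Element totals:
  C: 8
  H: 16
  N: 2
Molecular formula: C8H16N2.
gcd of subscripts = 2; dividing each by 2:
  C: 8/2 = 4
  H: 16/2 = 8
  N: 2/2 = 1

C4H8N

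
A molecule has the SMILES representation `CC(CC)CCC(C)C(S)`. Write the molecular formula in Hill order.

Atom tally by fragment:
  CH3 → C:1 H:3
  CH(C2H5) → C:3 H:6
  CH2 → C:1 H:2
  CH2 → C:1 H:2
  CH(CH3) → C:2 H:4
  CH2SH → C:1 H:3 S:1
Element totals:
  C: 9
  H: 20
  S: 1

C9H20S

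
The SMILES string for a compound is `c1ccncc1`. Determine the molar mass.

Atom tally by fragment:
  pyridine ring core → C:5 H:5 N:1
Element totals:
  C: 5
  H: 5
  N: 1
Molecular formula: C5H5N.
  M = 5(12.011) + 5(1.008) + 14.007
    = 60.055 + 5.040 + 14.007 = 79.102

79.10 g/mol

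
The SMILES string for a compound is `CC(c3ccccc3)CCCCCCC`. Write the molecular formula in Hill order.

C15H24

Atom tally by fragment:
  CH3 → C:1 H:3
  CH(C6H5) → C:7 H:6
  CH2 → C:1 H:2
  CH2 → C:1 H:2
  CH2 → C:1 H:2
  CH2 → C:1 H:2
  CH2 → C:1 H:2
  CH2 → C:1 H:2
  CH3 → C:1 H:3
Element totals:
  C: 15
  H: 24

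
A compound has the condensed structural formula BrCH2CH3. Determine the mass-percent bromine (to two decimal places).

Element totals:
  C: 2
  H: 5
  Br: 1
Molecular formula: C2H5Br.
Molar mass = 108.966 g/mol.
Mass from Br: 1 × 79.904 = 79.904 g/mol.
%Br = 79.904 / 108.966 × 100 = 73.33%.

73.33%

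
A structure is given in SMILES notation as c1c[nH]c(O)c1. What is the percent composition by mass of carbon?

57.82%

Atom tally by fragment:
  pyrrole ring core → C:4 H:5 N:1
  (− 1 ring H displaced by substituents)
  + OH → O:1 H:1
Element totals:
  C: 4
  H: 5
  N: 1
  O: 1
Molecular formula: C4H5NO.
Molar mass = 83.090 g/mol.
Mass from C: 4 × 12.011 = 48.044 g/mol.
%C = 48.044 / 83.090 × 100 = 57.82%.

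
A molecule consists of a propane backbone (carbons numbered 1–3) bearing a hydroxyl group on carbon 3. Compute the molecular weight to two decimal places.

60.10 g/mol

Atom tally by fragment:
  CH3 → C:1 H:3
  CH2 → C:1 H:2
  CH2OH → C:1 H:3 O:1
Element totals:
  C: 3
  H: 8
  O: 1
Molecular formula: C3H8O.
  M = 3(12.011) + 8(1.008) + 15.999
    = 36.033 + 8.064 + 15.999 = 60.096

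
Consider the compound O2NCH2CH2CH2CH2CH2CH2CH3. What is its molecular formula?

C7H15NO2

Atom tally by fragment:
  O2NCH2 → C:1 H:2 N:1 O:2
  CH2 → C:1 H:2
  CH2 → C:1 H:2
  CH2 → C:1 H:2
  CH2 → C:1 H:2
  CH2 → C:1 H:2
  CH3 → C:1 H:3
Element totals:
  C: 7
  H: 15
  N: 1
  O: 2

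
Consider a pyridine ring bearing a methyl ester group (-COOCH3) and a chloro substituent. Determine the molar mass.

Atom tally by fragment:
  pyridine ring core → C:5 H:5 N:1
  (− 2 ring H displaced by substituents)
  + COOCH3 → C:2 H:3 O:2
  + Cl → Cl:1
Element totals:
  C: 7
  H: 6
  Cl: 1
  N: 1
  O: 2
Molecular formula: C7H6ClNO2.
  M = 7(12.011) + 6(1.008) + 35.45 + 14.007 + 2(15.999)
    = 84.077 + 6.048 + 35.450 + 14.007 + 31.998 = 171.580

171.58 g/mol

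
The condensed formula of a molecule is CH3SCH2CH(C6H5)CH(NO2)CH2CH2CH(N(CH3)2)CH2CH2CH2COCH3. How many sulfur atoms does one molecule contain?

Atom tally by fragment:
  CH3SCH2 → C:2 H:5 S:1
  CH(C6H5) → C:7 H:6
  CH(NO2) → C:1 H:1 N:1 O:2
  CH2 → C:1 H:2
  CH2 → C:1 H:2
  CH(N(CH3)2) → C:3 H:7 N:1
  CH2 → C:1 H:2
  CH2 → C:1 H:2
  CH2COCH3 → C:3 H:5 O:1
Element totals:
  C: 20
  H: 32
  N: 2
  O: 3
  S: 1

1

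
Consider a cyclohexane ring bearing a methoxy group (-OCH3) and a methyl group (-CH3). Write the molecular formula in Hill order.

C8H16O

Atom tally by fragment:
  cyclohexane ring core → C:6 H:12
  (− 2 ring H displaced by substituents)
  + OCH3 → C:1 H:3 O:1
  + CH3 → C:1 H:3
Element totals:
  C: 8
  H: 16
  O: 1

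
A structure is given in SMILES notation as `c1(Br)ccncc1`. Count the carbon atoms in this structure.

Atom tally by fragment:
  pyridine ring core → C:5 H:5 N:1
  (− 1 ring H displaced by substituents)
  + Br → Br:1
Element totals:
  C: 5
  H: 4
  Br: 1
  N: 1

5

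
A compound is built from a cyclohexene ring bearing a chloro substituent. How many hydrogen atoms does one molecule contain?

9

Atom tally by fragment:
  cyclohexene ring core → C:6 H:10
  (− 1 ring H displaced by substituents)
  + Cl → Cl:1
Element totals:
  C: 6
  H: 9
  Cl: 1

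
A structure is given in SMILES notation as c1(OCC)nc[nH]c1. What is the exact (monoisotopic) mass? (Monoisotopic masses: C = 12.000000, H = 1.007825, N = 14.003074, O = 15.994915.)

Atom tally by fragment:
  imidazole ring core → C:3 H:4 N:2
  (− 1 ring H displaced by substituents)
  + OC2H5 → C:2 H:5 O:1
Element totals:
  C: 5
  H: 8
  N: 2
  O: 1
Molecular formula: C5H8N2O.
  M = 5(12.0) + 8(1.007825) + 2(14.003074) + 15.994915
    = 60.000000 + 8.062600 + 28.006148 + 15.994915 = 112.063663

112.0637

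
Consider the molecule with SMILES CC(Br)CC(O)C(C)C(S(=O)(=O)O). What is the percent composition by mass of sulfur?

11.65%

Atom tally by fragment:
  CH3 → C:1 H:3
  CH(Br) → C:1 H:1 Br:1
  CH2 → C:1 H:2
  CH(OH) → C:1 H:2 O:1
  CH(CH3) → C:2 H:4
  CH2SO3H → C:1 H:3 S:1 O:3
Element totals:
  C: 7
  H: 15
  Br: 1
  O: 4
  S: 1
Molecular formula: C7H15BrO4S.
Molar mass = 275.157 g/mol.
Mass from S: 1 × 32.06 = 32.060 g/mol.
%S = 32.060 / 275.157 × 100 = 11.65%.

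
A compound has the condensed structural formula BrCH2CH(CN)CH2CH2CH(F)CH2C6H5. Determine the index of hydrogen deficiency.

Atom tally by fragment:
  BrCH2 → C:1 H:2 Br:1
  CH(CN) → C:2 H:1 N:1
  CH2 → C:1 H:2
  CH2 → C:1 H:2
  CH(F) → C:1 H:1 F:1
  CH2C6H5 → C:7 H:7
Element totals:
  C: 13
  H: 15
  Br: 1
  F: 1
  N: 1
Molecular formula: C13H15BrFN.
DoU = (2C + 2 + N − H − X) / 2 = (2·13 + 2 + 1 − 15 − 2) / 2 = 6.

6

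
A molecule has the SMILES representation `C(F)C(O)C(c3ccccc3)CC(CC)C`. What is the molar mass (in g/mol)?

Atom tally by fragment:
  FCH2 → C:1 H:2 F:1
  CH(OH) → C:1 H:2 O:1
  CH(C6H5) → C:7 H:6
  CH2 → C:1 H:2
  CH(C2H5) → C:3 H:6
  CH3 → C:1 H:3
Element totals:
  C: 14
  H: 21
  F: 1
  O: 1
Molecular formula: C14H21FO.
  M = 14(12.011) + 21(1.008) + 18.998 + 15.999
    = 168.154 + 21.168 + 18.998 + 15.999 = 224.319

224.32 g/mol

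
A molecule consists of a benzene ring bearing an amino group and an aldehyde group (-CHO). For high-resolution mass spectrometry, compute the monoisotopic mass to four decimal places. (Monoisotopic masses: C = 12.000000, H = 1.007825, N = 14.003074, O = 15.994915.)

121.0528

Atom tally by fragment:
  benzene ring core → C:6 H:6
  (− 2 ring H displaced by substituents)
  + NH2 → N:1 H:2
  + CHO → C:1 H:1 O:1
Element totals:
  C: 7
  H: 7
  N: 1
  O: 1
Molecular formula: C7H7NO.
  M = 7(12.0) + 7(1.007825) + 14.003074 + 15.994915
    = 84.000000 + 7.054775 + 14.003074 + 15.994915 = 121.052764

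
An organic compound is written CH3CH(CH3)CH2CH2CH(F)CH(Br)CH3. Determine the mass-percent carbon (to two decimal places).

Atom tally by fragment:
  CH3 → C:1 H:3
  CH(CH3) → C:2 H:4
  CH2 → C:1 H:2
  CH2 → C:1 H:2
  CH(F) → C:1 H:1 F:1
  CH(Br) → C:1 H:1 Br:1
  CH3 → C:1 H:3
Element totals:
  C: 8
  H: 16
  Br: 1
  F: 1
Molecular formula: C8H16BrF.
Molar mass = 211.118 g/mol.
Mass from C: 8 × 12.011 = 96.088 g/mol.
%C = 96.088 / 211.118 × 100 = 45.51%.

45.51%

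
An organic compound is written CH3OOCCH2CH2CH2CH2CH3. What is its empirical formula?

C7H14O2

Atom tally by fragment:
  CH3OOCCH2 → C:3 H:5 O:2
  CH2 → C:1 H:2
  CH2 → C:1 H:2
  CH2 → C:1 H:2
  CH3 → C:1 H:3
Element totals:
  C: 7
  H: 14
  O: 2
Molecular formula: C7H14O2.
gcd of subscripts (7, 14, 2) = 1, so the empirical formula equals the molecular formula.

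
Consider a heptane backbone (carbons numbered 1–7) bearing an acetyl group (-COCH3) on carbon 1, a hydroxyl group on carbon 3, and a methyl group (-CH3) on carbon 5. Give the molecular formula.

Atom tally by fragment:
  CH3COCH2 → C:3 H:5 O:1
  CH2 → C:1 H:2
  CH(OH) → C:1 H:2 O:1
  CH2 → C:1 H:2
  CH(CH3) → C:2 H:4
  CH2 → C:1 H:2
  CH3 → C:1 H:3
Element totals:
  C: 10
  H: 20
  O: 2

C10H20O2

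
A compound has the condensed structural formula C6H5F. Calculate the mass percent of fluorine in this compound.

19.77%

Atom tally by fragment:
  benzene ring core → C:6 H:6
  (− 1 ring H displaced by substituents)
  + F → F:1
Element totals:
  C: 6
  H: 5
  F: 1
Molecular formula: C6H5F.
Molar mass = 96.104 g/mol.
Mass from F: 1 × 18.998 = 18.998 g/mol.
%F = 18.998 / 96.104 × 100 = 19.77%.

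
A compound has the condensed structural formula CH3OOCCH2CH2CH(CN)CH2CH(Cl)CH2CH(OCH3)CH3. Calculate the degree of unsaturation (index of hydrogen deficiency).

Element totals:
  C: 12
  H: 20
  Cl: 1
  N: 1
  O: 3
Molecular formula: C12H20ClNO3.
DoU = (2C + 2 + N − H − X) / 2 = (2·12 + 2 + 1 − 20 − 1) / 2 = 3.

3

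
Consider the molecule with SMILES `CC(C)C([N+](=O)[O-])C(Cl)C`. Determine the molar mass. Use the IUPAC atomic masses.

165.62 g/mol

Atom tally by fragment:
  CH3 → C:1 H:3
  CH(CH3) → C:2 H:4
  CH(NO2) → C:1 H:1 N:1 O:2
  CH(Cl) → C:1 H:1 Cl:1
  CH3 → C:1 H:3
Element totals:
  C: 6
  H: 12
  Cl: 1
  N: 1
  O: 2
Molecular formula: C6H12ClNO2.
  M = 6(12.011) + 12(1.008) + 35.45 + 14.007 + 2(15.999)
    = 72.066 + 12.096 + 35.450 + 14.007 + 31.998 = 165.617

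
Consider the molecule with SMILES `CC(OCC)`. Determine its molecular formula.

Atom tally by fragment:
  CH3 → C:1 H:3
  CH2OC2H5 → C:3 H:7 O:1
Element totals:
  C: 4
  H: 10
  O: 1

C4H10O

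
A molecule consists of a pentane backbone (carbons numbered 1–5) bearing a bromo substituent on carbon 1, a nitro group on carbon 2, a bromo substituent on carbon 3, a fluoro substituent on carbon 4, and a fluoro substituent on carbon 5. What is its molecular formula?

C5H7Br2F2NO2

Atom tally by fragment:
  BrCH2 → C:1 H:2 Br:1
  CH(NO2) → C:1 H:1 N:1 O:2
  CH(Br) → C:1 H:1 Br:1
  CH(F) → C:1 H:1 F:1
  CH2F → C:1 H:2 F:1
Element totals:
  C: 5
  H: 7
  Br: 2
  F: 2
  N: 1
  O: 2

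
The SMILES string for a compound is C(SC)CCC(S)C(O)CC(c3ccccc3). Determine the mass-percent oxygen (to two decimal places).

5.92%

Atom tally by fragment:
  CH3SCH2 → C:2 H:5 S:1
  CH2 → C:1 H:2
  CH2 → C:1 H:2
  CH(SH) → C:1 H:2 S:1
  CH(OH) → C:1 H:2 O:1
  CH2 → C:1 H:2
  CH2C6H5 → C:7 H:7
Element totals:
  C: 14
  H: 22
  O: 1
  S: 2
Molecular formula: C14H22OS2.
Molar mass = 270.449 g/mol.
Mass from O: 1 × 15.999 = 15.999 g/mol.
%O = 15.999 / 270.449 × 100 = 5.92%.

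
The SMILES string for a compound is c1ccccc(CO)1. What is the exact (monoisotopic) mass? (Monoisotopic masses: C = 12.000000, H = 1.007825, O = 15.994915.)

108.0575

Atom tally by fragment:
  benzene ring core → C:6 H:6
  (− 1 ring H displaced by substituents)
  + CH2OH → C:1 H:3 O:1
Element totals:
  C: 7
  H: 8
  O: 1
Molecular formula: C7H8O.
  M = 7(12.0) + 8(1.007825) + 15.994915
    = 84.000000 + 8.062600 + 15.994915 = 108.057515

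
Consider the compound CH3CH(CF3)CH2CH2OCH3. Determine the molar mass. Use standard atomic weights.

Element totals:
  C: 6
  H: 11
  F: 3
  O: 1
Molecular formula: C6H11F3O.
  M = 6(12.011) + 11(1.008) + 3(18.998) + 15.999
    = 72.066 + 11.088 + 56.994 + 15.999 = 156.147

156.15 g/mol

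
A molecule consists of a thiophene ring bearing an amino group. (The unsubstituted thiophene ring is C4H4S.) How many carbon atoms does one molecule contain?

Atom tally by fragment:
  thiophene ring core → C:4 H:4 S:1
  (− 1 ring H displaced by substituents)
  + NH2 → N:1 H:2
Element totals:
  C: 4
  H: 5
  N: 1
  S: 1

4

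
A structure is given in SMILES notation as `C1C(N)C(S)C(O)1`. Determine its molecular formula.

C4H9NOS

Atom tally by fragment:
  cyclobutane ring core → C:4 H:8
  (− 3 ring H displaced by substituents)
  + NH2 → N:1 H:2
  + SH → S:1 H:1
  + OH → O:1 H:1
Element totals:
  C: 4
  H: 9
  N: 1
  O: 1
  S: 1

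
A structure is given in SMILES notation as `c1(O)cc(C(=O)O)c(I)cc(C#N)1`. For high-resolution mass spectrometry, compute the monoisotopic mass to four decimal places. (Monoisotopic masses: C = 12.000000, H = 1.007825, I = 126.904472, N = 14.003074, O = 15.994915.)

Atom tally by fragment:
  benzene ring core → C:6 H:6
  (− 4 ring H displaced by substituents)
  + OH → O:1 H:1
  + COOH → C:1 H:1 O:2
  + I → I:1
  + CN → C:1 N:1
Element totals:
  C: 8
  H: 4
  I: 1
  N: 1
  O: 3
Molecular formula: C8H4INO3.
  M = 8(12.0) + 4(1.007825) + 126.904472 + 14.003074 + 3(15.994915)
    = 96.000000 + 4.031300 + 126.904472 + 14.003074 + 47.984745 = 288.923591

288.9236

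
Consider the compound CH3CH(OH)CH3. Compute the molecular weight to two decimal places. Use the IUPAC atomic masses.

60.10 g/mol

Atom tally by fragment:
  CH3 → C:1 H:3
  CH(OH) → C:1 H:2 O:1
  CH3 → C:1 H:3
Element totals:
  C: 3
  H: 8
  O: 1
Molecular formula: C3H8O.
  M = 3(12.011) + 8(1.008) + 15.999
    = 36.033 + 8.064 + 15.999 = 60.096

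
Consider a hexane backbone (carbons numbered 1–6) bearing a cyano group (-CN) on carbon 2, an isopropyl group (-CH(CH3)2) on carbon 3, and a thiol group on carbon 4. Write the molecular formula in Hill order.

Atom tally by fragment:
  CH3 → C:1 H:3
  CH(CN) → C:2 H:1 N:1
  CH(CH(CH3)2) → C:4 H:8
  CH(SH) → C:1 H:2 S:1
  CH2 → C:1 H:2
  CH3 → C:1 H:3
Element totals:
  C: 10
  H: 19
  N: 1
  S: 1

C10H19NS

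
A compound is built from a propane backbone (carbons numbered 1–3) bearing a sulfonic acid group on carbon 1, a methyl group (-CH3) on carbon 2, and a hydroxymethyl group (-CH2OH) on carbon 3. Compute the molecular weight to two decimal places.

168.21 g/mol

Atom tally by fragment:
  HO3SCH2 → C:1 H:3 S:1 O:3
  CH(CH3) → C:2 H:4
  CH2CH2OH → C:2 H:5 O:1
Element totals:
  C: 5
  H: 12
  O: 4
  S: 1
Molecular formula: C5H12O4S.
  M = 5(12.011) + 12(1.008) + 4(15.999) + 32.06
    = 60.055 + 12.096 + 63.996 + 32.060 = 168.207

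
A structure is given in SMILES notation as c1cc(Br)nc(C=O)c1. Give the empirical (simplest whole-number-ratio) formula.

C6H4BrNO

Atom tally by fragment:
  pyridine ring core → C:5 H:5 N:1
  (− 2 ring H displaced by substituents)
  + Br → Br:1
  + CHO → C:1 H:1 O:1
Element totals:
  C: 6
  H: 4
  Br: 1
  N: 1
  O: 1
Molecular formula: C6H4BrNO.
gcd of subscripts (1, 6, 4, 1, 1) = 1, so the empirical formula equals the molecular formula.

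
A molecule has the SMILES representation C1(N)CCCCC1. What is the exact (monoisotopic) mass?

99.1048

Atom tally by fragment:
  cyclohexane ring core → C:6 H:12
  (− 1 ring H displaced by substituents)
  + NH2 → N:1 H:2
Element totals:
  C: 6
  H: 13
  N: 1
Molecular formula: C6H13N.
  M = 6(12.0) + 13(1.007825) + 14.003074
    = 72.000000 + 13.101725 + 14.003074 = 99.104799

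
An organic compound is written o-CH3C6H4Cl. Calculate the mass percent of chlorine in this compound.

28.01%

Element totals:
  C: 7
  H: 7
  Cl: 1
Molecular formula: C7H7Cl.
Molar mass = 126.583 g/mol.
Mass from Cl: 1 × 35.45 = 35.450 g/mol.
%Cl = 35.450 / 126.583 × 100 = 28.01%.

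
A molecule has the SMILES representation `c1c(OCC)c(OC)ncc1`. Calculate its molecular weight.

Atom tally by fragment:
  pyridine ring core → C:5 H:5 N:1
  (− 2 ring H displaced by substituents)
  + OC2H5 → C:2 H:5 O:1
  + OCH3 → C:1 H:3 O:1
Element totals:
  C: 8
  H: 11
  N: 1
  O: 2
Molecular formula: C8H11NO2.
  M = 8(12.011) + 11(1.008) + 14.007 + 2(15.999)
    = 96.088 + 11.088 + 14.007 + 31.998 = 153.181

153.18 g/mol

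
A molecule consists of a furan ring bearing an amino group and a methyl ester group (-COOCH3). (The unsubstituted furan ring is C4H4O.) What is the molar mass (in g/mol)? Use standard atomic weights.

141.13 g/mol

Atom tally by fragment:
  furan ring core → C:4 H:4 O:1
  (− 2 ring H displaced by substituents)
  + NH2 → N:1 H:2
  + COOCH3 → C:2 H:3 O:2
Element totals:
  C: 6
  H: 7
  N: 1
  O: 3
Molecular formula: C6H7NO3.
  M = 6(12.011) + 7(1.008) + 14.007 + 3(15.999)
    = 72.066 + 7.056 + 14.007 + 47.997 = 141.126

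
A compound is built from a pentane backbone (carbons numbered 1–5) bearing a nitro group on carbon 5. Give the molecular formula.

C5H11NO2

Atom tally by fragment:
  CH3 → C:1 H:3
  CH2 → C:1 H:2
  CH2 → C:1 H:2
  CH2 → C:1 H:2
  CH2NO2 → C:1 H:2 N:1 O:2
Element totals:
  C: 5
  H: 11
  N: 1
  O: 2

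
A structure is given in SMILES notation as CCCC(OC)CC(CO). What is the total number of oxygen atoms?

Atom tally by fragment:
  CH3 → C:1 H:3
  CH2 → C:1 H:2
  CH2 → C:1 H:2
  CH(OCH3) → C:2 H:4 O:1
  CH2 → C:1 H:2
  CH2CH2OH → C:2 H:5 O:1
Element totals:
  C: 8
  H: 18
  O: 2

2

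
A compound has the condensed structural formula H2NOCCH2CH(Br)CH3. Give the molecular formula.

Atom tally by fragment:
  H2NOCCH2 → C:2 H:4 O:1 N:1
  CH(Br) → C:1 H:1 Br:1
  CH3 → C:1 H:3
Element totals:
  C: 4
  H: 8
  Br: 1
  N: 1
  O: 1

C4H8BrNO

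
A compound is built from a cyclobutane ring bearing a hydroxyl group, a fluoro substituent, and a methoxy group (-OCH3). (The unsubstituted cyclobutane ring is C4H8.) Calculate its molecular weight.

Atom tally by fragment:
  cyclobutane ring core → C:4 H:8
  (− 3 ring H displaced by substituents)
  + OH → O:1 H:1
  + F → F:1
  + OCH3 → C:1 H:3 O:1
Element totals:
  C: 5
  H: 9
  F: 1
  O: 2
Molecular formula: C5H9FO2.
  M = 5(12.011) + 9(1.008) + 18.998 + 2(15.999)
    = 60.055 + 9.072 + 18.998 + 31.998 = 120.123

120.12 g/mol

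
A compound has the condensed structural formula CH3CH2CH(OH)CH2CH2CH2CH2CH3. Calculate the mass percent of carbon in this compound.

Atom tally by fragment:
  CH3 → C:1 H:3
  CH2 → C:1 H:2
  CH(OH) → C:1 H:2 O:1
  CH2 → C:1 H:2
  CH2 → C:1 H:2
  CH2 → C:1 H:2
  CH2 → C:1 H:2
  CH3 → C:1 H:3
Element totals:
  C: 8
  H: 18
  O: 1
Molecular formula: C8H18O.
Molar mass = 130.231 g/mol.
Mass from C: 8 × 12.011 = 96.088 g/mol.
%C = 96.088 / 130.231 × 100 = 73.78%.

73.78%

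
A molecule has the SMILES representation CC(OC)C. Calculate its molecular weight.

Atom tally by fragment:
  CH3 → C:1 H:3
  CH(OCH3) → C:2 H:4 O:1
  CH3 → C:1 H:3
Element totals:
  C: 4
  H: 10
  O: 1
Molecular formula: C4H10O.
  M = 4(12.011) + 10(1.008) + 15.999
    = 48.044 + 10.080 + 15.999 = 74.123

74.12 g/mol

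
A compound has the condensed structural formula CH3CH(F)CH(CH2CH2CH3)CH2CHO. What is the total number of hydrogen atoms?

Element totals:
  C: 8
  H: 15
  F: 1
  O: 1

15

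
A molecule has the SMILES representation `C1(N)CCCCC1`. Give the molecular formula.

Atom tally by fragment:
  cyclohexane ring core → C:6 H:12
  (− 1 ring H displaced by substituents)
  + NH2 → N:1 H:2
Element totals:
  C: 6
  H: 13
  N: 1

C6H13N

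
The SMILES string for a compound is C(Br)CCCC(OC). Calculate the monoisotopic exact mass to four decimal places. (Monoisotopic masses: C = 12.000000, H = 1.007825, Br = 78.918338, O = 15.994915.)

Atom tally by fragment:
  BrCH2 → C:1 H:2 Br:1
  CH2 → C:1 H:2
  CH2 → C:1 H:2
  CH2 → C:1 H:2
  CH2OCH3 → C:2 H:5 O:1
Element totals:
  C: 6
  H: 13
  Br: 1
  O: 1
Molecular formula: C6H13BrO.
  M = 6(12.0) + 13(1.007825) + 78.918338 + 15.994915
    = 72.000000 + 13.101725 + 78.918338 + 15.994915 = 180.014978

180.0150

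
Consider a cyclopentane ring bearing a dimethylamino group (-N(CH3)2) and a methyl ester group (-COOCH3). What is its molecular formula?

Atom tally by fragment:
  cyclopentane ring core → C:5 H:10
  (− 2 ring H displaced by substituents)
  + N(CH3)2 → N:1 C:2 H:6
  + COOCH3 → C:2 H:3 O:2
Element totals:
  C: 9
  H: 17
  N: 1
  O: 2

C9H17NO2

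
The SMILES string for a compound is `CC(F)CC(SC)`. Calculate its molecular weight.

122.20 g/mol

Atom tally by fragment:
  CH3 → C:1 H:3
  CH(F) → C:1 H:1 F:1
  CH2 → C:1 H:2
  CH2SCH3 → C:2 H:5 S:1
Element totals:
  C: 5
  H: 11
  F: 1
  S: 1
Molecular formula: C5H11FS.
  M = 5(12.011) + 11(1.008) + 18.998 + 32.06
    = 60.055 + 11.088 + 18.998 + 32.060 = 122.201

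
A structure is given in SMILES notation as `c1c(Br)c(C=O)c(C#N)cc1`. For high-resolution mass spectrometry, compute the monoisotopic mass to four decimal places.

208.9476

Atom tally by fragment:
  benzene ring core → C:6 H:6
  (− 3 ring H displaced by substituents)
  + Br → Br:1
  + CHO → C:1 H:1 O:1
  + CN → C:1 N:1
Element totals:
  C: 8
  H: 4
  Br: 1
  N: 1
  O: 1
Molecular formula: C8H4BrNO.
  M = 8(12.0) + 4(1.007825) + 78.918338 + 14.003074 + 15.994915
    = 96.000000 + 4.031300 + 78.918338 + 14.003074 + 15.994915 = 208.947627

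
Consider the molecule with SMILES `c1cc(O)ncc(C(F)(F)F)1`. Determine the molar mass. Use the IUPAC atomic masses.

163.10 g/mol

Atom tally by fragment:
  pyridine ring core → C:5 H:5 N:1
  (− 2 ring H displaced by substituents)
  + OH → O:1 H:1
  + CF3 → C:1 F:3
Element totals:
  C: 6
  H: 4
  F: 3
  N: 1
  O: 1
Molecular formula: C6H4F3NO.
  M = 6(12.011) + 4(1.008) + 3(18.998) + 14.007 + 15.999
    = 72.066 + 4.032 + 56.994 + 14.007 + 15.999 = 163.098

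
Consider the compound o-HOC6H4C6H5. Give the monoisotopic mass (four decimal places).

Element totals:
  C: 12
  H: 10
  O: 1
Molecular formula: C12H10O.
  M = 12(12.0) + 10(1.007825) + 15.994915
    = 144.000000 + 10.078250 + 15.994915 = 170.073165

170.0732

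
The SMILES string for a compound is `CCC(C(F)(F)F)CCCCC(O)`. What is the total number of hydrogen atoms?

17

Atom tally by fragment:
  CH3 → C:1 H:3
  CH2 → C:1 H:2
  CH(CF3) → C:2 H:1 F:3
  CH2 → C:1 H:2
  CH2 → C:1 H:2
  CH2 → C:1 H:2
  CH2 → C:1 H:2
  CH2OH → C:1 H:3 O:1
Element totals:
  C: 9
  H: 17
  F: 3
  O: 1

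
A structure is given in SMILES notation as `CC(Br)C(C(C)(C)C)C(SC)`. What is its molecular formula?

Atom tally by fragment:
  CH3 → C:1 H:3
  CH(Br) → C:1 H:1 Br:1
  CH(C(CH3)3) → C:5 H:10
  CH2SCH3 → C:2 H:5 S:1
Element totals:
  C: 9
  H: 19
  Br: 1
  S: 1

C9H19BrS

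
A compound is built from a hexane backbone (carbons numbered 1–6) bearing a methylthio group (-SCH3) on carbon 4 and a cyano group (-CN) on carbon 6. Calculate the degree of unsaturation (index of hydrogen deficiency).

2

Atom tally by fragment:
  CH3 → C:1 H:3
  CH2 → C:1 H:2
  CH2 → C:1 H:2
  CH(SCH3) → C:2 H:4 S:1
  CH2 → C:1 H:2
  CH2CN → C:2 H:2 N:1
Element totals:
  C: 8
  H: 15
  N: 1
  S: 1
Molecular formula: C8H15NS.
DoU = (2C + 2 + N − H − X) / 2 = (2·8 + 2 + 1 − 15 − 0) / 2 = 2.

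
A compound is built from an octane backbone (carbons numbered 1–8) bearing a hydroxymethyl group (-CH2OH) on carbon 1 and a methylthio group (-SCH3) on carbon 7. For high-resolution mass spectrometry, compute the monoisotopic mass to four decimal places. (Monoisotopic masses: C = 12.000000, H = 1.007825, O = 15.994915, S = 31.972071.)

190.1391

Atom tally by fragment:
  HOCH2CH2 → C:2 H:5 O:1
  CH2 → C:1 H:2
  CH2 → C:1 H:2
  CH2 → C:1 H:2
  CH2 → C:1 H:2
  CH2 → C:1 H:2
  CH(SCH3) → C:2 H:4 S:1
  CH3 → C:1 H:3
Element totals:
  C: 10
  H: 22
  O: 1
  S: 1
Molecular formula: C10H22OS.
  M = 10(12.0) + 22(1.007825) + 15.994915 + 31.972071
    = 120.000000 + 22.172150 + 15.994915 + 31.972071 = 190.139136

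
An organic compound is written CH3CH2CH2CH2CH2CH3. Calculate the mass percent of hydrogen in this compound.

16.38%

Element totals:
  C: 6
  H: 14
Molecular formula: C6H14.
Molar mass = 86.178 g/mol.
Mass from H: 14 × 1.008 = 14.112 g/mol.
%H = 14.112 / 86.178 × 100 = 16.38%.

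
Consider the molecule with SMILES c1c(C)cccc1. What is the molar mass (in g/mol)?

92.14 g/mol

Atom tally by fragment:
  benzene ring core → C:6 H:6
  (− 1 ring H displaced by substituents)
  + CH3 → C:1 H:3
Element totals:
  C: 7
  H: 8
Molecular formula: C7H8.
  M = 7(12.011) + 8(1.008)
    = 84.077 + 8.064 = 92.141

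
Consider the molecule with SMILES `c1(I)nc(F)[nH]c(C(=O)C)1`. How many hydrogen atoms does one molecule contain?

4

Atom tally by fragment:
  imidazole ring core → C:3 H:4 N:2
  (− 3 ring H displaced by substituents)
  + I → I:1
  + F → F:1
  + COCH3 → C:2 H:3 O:1
Element totals:
  C: 5
  H: 4
  F: 1
  I: 1
  N: 2
  O: 1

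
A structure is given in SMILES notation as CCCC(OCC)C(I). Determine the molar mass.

Atom tally by fragment:
  CH3 → C:1 H:3
  CH2 → C:1 H:2
  CH2 → C:1 H:2
  CH(OC2H5) → C:3 H:6 O:1
  CH2I → C:1 H:2 I:1
Element totals:
  C: 7
  H: 15
  I: 1
  O: 1
Molecular formula: C7H15IO.
  M = 7(12.011) + 15(1.008) + 126.904 + 15.999
    = 84.077 + 15.120 + 126.904 + 15.999 = 242.100

242.10 g/mol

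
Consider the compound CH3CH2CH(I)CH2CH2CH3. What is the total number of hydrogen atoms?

13

Atom tally by fragment:
  CH3 → C:1 H:3
  CH2 → C:1 H:2
  CH(I) → C:1 H:1 I:1
  CH2 → C:1 H:2
  CH2 → C:1 H:2
  CH3 → C:1 H:3
Element totals:
  C: 6
  H: 13
  I: 1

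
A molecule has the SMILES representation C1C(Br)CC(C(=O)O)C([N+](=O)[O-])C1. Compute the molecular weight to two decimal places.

Atom tally by fragment:
  cyclohexane ring core → C:6 H:12
  (− 3 ring H displaced by substituents)
  + Br → Br:1
  + COOH → C:1 H:1 O:2
  + NO2 → N:1 O:2
Element totals:
  C: 7
  H: 10
  Br: 1
  N: 1
  O: 4
Molecular formula: C7H10BrNO4.
  M = 7(12.011) + 10(1.008) + 79.904 + 14.007 + 4(15.999)
    = 84.077 + 10.080 + 79.904 + 14.007 + 63.996 = 252.064

252.06 g/mol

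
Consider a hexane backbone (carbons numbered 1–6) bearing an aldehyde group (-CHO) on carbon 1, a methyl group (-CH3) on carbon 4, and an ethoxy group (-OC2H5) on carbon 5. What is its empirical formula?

Atom tally by fragment:
  OHCCH2 → C:2 H:3 O:1
  CH2 → C:1 H:2
  CH2 → C:1 H:2
  CH(CH3) → C:2 H:4
  CH(OC2H5) → C:3 H:6 O:1
  CH3 → C:1 H:3
Element totals:
  C: 10
  H: 20
  O: 2
Molecular formula: C10H20O2.
gcd of subscripts = 2; dividing each by 2:
  C: 10/2 = 5
  H: 20/2 = 10
  O: 2/2 = 1

C5H10O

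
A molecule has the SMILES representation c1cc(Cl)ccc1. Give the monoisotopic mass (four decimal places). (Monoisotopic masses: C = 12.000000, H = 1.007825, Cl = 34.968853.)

Atom tally by fragment:
  benzene ring core → C:6 H:6
  (− 1 ring H displaced by substituents)
  + Cl → Cl:1
Element totals:
  C: 6
  H: 5
  Cl: 1
Molecular formula: C6H5Cl.
  M = 6(12.0) + 5(1.007825) + 34.968853
    = 72.000000 + 5.039125 + 34.968853 = 112.007978

112.0080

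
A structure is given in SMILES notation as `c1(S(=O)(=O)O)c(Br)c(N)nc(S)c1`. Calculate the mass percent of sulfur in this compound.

22.49%

Atom tally by fragment:
  pyridine ring core → C:5 H:5 N:1
  (− 4 ring H displaced by substituents)
  + SO3H → S:1 O:3 H:1
  + Br → Br:1
  + NH2 → N:1 H:2
  + SH → S:1 H:1
Element totals:
  C: 5
  H: 5
  Br: 1
  N: 2
  O: 3
  S: 2
Molecular formula: C5H5BrN2O3S2.
Molar mass = 285.130 g/mol.
Mass from S: 2 × 32.06 = 64.120 g/mol.
%S = 64.120 / 285.130 × 100 = 22.49%.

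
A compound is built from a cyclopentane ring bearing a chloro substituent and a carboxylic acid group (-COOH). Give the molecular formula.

C6H9ClO2

Atom tally by fragment:
  cyclopentane ring core → C:5 H:10
  (− 2 ring H displaced by substituents)
  + Cl → Cl:1
  + COOH → C:1 H:1 O:2
Element totals:
  C: 6
  H: 9
  Cl: 1
  O: 2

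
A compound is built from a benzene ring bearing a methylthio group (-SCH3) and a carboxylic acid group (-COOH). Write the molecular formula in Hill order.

Atom tally by fragment:
  benzene ring core → C:6 H:6
  (− 2 ring H displaced by substituents)
  + SCH3 → C:1 H:3 S:1
  + COOH → C:1 H:1 O:2
Element totals:
  C: 8
  H: 8
  O: 2
  S: 1

C8H8O2S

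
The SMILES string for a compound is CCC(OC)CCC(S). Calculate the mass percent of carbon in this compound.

56.71%

Atom tally by fragment:
  CH3 → C:1 H:3
  CH2 → C:1 H:2
  CH(OCH3) → C:2 H:4 O:1
  CH2 → C:1 H:2
  CH2 → C:1 H:2
  CH2SH → C:1 H:3 S:1
Element totals:
  C: 7
  H: 16
  O: 1
  S: 1
Molecular formula: C7H16OS.
Molar mass = 148.264 g/mol.
Mass from C: 7 × 12.011 = 84.077 g/mol.
%C = 84.077 / 148.264 × 100 = 56.71%.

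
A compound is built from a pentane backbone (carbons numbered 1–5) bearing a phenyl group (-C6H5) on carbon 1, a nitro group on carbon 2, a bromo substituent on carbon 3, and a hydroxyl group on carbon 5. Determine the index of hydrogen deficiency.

Atom tally by fragment:
  C6H5CH2 → C:7 H:7
  CH(NO2) → C:1 H:1 N:1 O:2
  CH(Br) → C:1 H:1 Br:1
  CH2 → C:1 H:2
  CH2OH → C:1 H:3 O:1
Element totals:
  C: 11
  H: 14
  Br: 1
  N: 1
  O: 3
Molecular formula: C11H14BrNO3.
DoU = (2C + 2 + N − H − X) / 2 = (2·11 + 2 + 1 − 14 − 1) / 2 = 5.

5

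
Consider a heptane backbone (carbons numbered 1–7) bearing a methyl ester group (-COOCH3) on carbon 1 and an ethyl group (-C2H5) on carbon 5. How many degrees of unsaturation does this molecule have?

Atom tally by fragment:
  CH3OOCCH2 → C:3 H:5 O:2
  CH2 → C:1 H:2
  CH2 → C:1 H:2
  CH2 → C:1 H:2
  CH(C2H5) → C:3 H:6
  CH2 → C:1 H:2
  CH3 → C:1 H:3
Element totals:
  C: 11
  H: 22
  O: 2
Molecular formula: C11H22O2.
DoU = (2C + 2 + N − H − X) / 2 = (2·11 + 2 + 0 − 22 − 0) / 2 = 1.

1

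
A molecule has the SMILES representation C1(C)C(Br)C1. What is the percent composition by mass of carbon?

35.59%

Atom tally by fragment:
  cyclopropane ring core → C:3 H:6
  (− 2 ring H displaced by substituents)
  + CH3 → C:1 H:3
  + Br → Br:1
Element totals:
  C: 4
  H: 7
  Br: 1
Molecular formula: C4H7Br.
Molar mass = 135.004 g/mol.
Mass from C: 4 × 12.011 = 48.044 g/mol.
%C = 48.044 / 135.004 × 100 = 35.59%.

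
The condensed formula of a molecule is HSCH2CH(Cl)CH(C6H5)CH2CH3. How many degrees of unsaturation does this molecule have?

4

Atom tally by fragment:
  HSCH2 → C:1 H:3 S:1
  CH(Cl) → C:1 H:1 Cl:1
  CH(C6H5) → C:7 H:6
  CH2 → C:1 H:2
  CH3 → C:1 H:3
Element totals:
  C: 11
  H: 15
  Cl: 1
  S: 1
Molecular formula: C11H15ClS.
DoU = (2C + 2 + N − H − X) / 2 = (2·11 + 2 + 0 − 15 − 1) / 2 = 4.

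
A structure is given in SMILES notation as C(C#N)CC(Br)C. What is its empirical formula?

Atom tally by fragment:
  NCCH2 → C:2 H:2 N:1
  CH2 → C:1 H:2
  CH(Br) → C:1 H:1 Br:1
  CH3 → C:1 H:3
Element totals:
  C: 5
  H: 8
  Br: 1
  N: 1
Molecular formula: C5H8BrN.
gcd of subscripts (1, 5, 8, 1) = 1, so the empirical formula equals the molecular formula.

C5H8BrN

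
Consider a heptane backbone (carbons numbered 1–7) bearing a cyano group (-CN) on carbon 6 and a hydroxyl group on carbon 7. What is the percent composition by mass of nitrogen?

9.92%

Atom tally by fragment:
  CH3 → C:1 H:3
  CH2 → C:1 H:2
  CH2 → C:1 H:2
  CH2 → C:1 H:2
  CH2 → C:1 H:2
  CH(CN) → C:2 H:1 N:1
  CH2OH → C:1 H:3 O:1
Element totals:
  C: 8
  H: 15
  N: 1
  O: 1
Molecular formula: C8H15NO.
Molar mass = 141.214 g/mol.
Mass from N: 1 × 14.007 = 14.007 g/mol.
%N = 14.007 / 141.214 × 100 = 9.92%.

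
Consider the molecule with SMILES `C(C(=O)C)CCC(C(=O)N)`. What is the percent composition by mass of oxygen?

22.35%

Atom tally by fragment:
  CH3COCH2 → C:3 H:5 O:1
  CH2 → C:1 H:2
  CH2 → C:1 H:2
  CH2CONH2 → C:2 H:4 O:1 N:1
Element totals:
  C: 7
  H: 13
  N: 1
  O: 2
Molecular formula: C7H13NO2.
Molar mass = 143.186 g/mol.
Mass from O: 2 × 15.999 = 31.998 g/mol.
%O = 31.998 / 143.186 × 100 = 22.35%.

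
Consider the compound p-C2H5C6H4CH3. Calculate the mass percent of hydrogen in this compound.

Element totals:
  C: 9
  H: 12
Molecular formula: C9H12.
Molar mass = 120.195 g/mol.
Mass from H: 12 × 1.008 = 12.096 g/mol.
%H = 12.096 / 120.195 × 100 = 10.06%.

10.06%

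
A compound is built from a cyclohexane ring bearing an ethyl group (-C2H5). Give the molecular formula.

C8H16

Atom tally by fragment:
  cyclohexane ring core → C:6 H:12
  (− 1 ring H displaced by substituents)
  + C2H5 → C:2 H:5
Element totals:
  C: 8
  H: 16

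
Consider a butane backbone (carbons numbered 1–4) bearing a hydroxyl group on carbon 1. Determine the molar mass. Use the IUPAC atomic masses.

74.12 g/mol

Atom tally by fragment:
  HOCH2 → C:1 H:3 O:1
  CH2 → C:1 H:2
  CH2 → C:1 H:2
  CH3 → C:1 H:3
Element totals:
  C: 4
  H: 10
  O: 1
Molecular formula: C4H10O.
  M = 4(12.011) + 10(1.008) + 15.999
    = 48.044 + 10.080 + 15.999 = 74.123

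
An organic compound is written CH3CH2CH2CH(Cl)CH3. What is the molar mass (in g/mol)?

Atom tally by fragment:
  CH3 → C:1 H:3
  CH2 → C:1 H:2
  CH2 → C:1 H:2
  CH(Cl) → C:1 H:1 Cl:1
  CH3 → C:1 H:3
Element totals:
  C: 5
  H: 11
  Cl: 1
Molecular formula: C5H11Cl.
  M = 5(12.011) + 11(1.008) + 35.45
    = 60.055 + 11.088 + 35.450 = 106.593

106.59 g/mol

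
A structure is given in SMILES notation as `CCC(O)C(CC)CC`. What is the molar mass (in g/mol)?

130.23 g/mol

Atom tally by fragment:
  CH3 → C:1 H:3
  CH2 → C:1 H:2
  CH(OH) → C:1 H:2 O:1
  CH(C2H5) → C:3 H:6
  CH2 → C:1 H:2
  CH3 → C:1 H:3
Element totals:
  C: 8
  H: 18
  O: 1
Molecular formula: C8H18O.
  M = 8(12.011) + 18(1.008) + 15.999
    = 96.088 + 18.144 + 15.999 = 130.231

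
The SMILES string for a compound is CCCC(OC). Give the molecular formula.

Atom tally by fragment:
  CH3 → C:1 H:3
  CH2 → C:1 H:2
  CH2 → C:1 H:2
  CH2OCH3 → C:2 H:5 O:1
Element totals:
  C: 5
  H: 12
  O: 1

C5H12O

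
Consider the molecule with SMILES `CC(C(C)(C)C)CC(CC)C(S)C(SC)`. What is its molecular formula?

C13H28S2

Atom tally by fragment:
  CH3 → C:1 H:3
  CH(C(CH3)3) → C:5 H:10
  CH2 → C:1 H:2
  CH(C2H5) → C:3 H:6
  CH(SH) → C:1 H:2 S:1
  CH2SCH3 → C:2 H:5 S:1
Element totals:
  C: 13
  H: 28
  S: 2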